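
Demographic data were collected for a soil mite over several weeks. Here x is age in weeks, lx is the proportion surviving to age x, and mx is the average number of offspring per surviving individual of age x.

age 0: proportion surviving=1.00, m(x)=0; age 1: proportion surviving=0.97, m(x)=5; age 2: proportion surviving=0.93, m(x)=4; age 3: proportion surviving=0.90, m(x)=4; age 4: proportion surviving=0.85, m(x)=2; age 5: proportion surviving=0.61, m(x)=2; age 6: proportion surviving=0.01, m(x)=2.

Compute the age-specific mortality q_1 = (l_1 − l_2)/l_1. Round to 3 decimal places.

0.041

q_1 = (l_1 − l_2) / l_1 = (0.97 − 0.93) / 0.97
     = 0.04 / 0.97 = 0.041237… → 0.041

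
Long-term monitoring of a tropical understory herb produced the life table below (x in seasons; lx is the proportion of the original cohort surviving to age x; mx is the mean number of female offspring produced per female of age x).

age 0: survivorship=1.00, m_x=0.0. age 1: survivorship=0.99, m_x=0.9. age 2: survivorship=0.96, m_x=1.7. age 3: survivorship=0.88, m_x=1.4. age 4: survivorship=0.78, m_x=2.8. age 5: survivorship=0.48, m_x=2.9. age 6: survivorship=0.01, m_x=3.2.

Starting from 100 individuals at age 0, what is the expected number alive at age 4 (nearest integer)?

Expected survivors = N0 · l_4 = 100 × 0.78 = 78 → 78

78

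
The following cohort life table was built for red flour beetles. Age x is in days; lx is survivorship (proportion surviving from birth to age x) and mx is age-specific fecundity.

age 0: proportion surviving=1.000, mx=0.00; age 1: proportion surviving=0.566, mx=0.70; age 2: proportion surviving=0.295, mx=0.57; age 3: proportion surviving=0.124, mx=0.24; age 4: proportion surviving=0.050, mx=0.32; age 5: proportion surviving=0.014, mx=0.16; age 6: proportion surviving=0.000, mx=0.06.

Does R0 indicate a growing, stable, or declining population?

declining

R0 = Σ lx·mx = 0 + 0.3962 + 0.16815 + 0.02976 + 0.016 + 0.00224 + 0 = 0.61235
R0 < 1, so the population is declining.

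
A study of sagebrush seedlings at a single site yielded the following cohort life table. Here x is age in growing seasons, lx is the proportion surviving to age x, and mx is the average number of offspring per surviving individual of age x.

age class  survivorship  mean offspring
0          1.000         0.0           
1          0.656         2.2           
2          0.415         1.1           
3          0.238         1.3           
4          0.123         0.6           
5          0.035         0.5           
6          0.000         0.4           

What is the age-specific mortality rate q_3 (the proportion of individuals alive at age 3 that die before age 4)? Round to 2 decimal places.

q_3 = (l_3 − l_4) / l_3 = (0.238 − 0.123) / 0.238
     = 0.115 / 0.238 = 0.483193… → 0.48

0.48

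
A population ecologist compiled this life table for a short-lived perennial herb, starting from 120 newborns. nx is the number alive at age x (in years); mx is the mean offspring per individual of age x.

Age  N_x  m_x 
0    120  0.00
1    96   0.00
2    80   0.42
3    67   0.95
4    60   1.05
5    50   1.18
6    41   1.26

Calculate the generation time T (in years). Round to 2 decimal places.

lx = nx/n0 = nx/120: 1, 0.8, 0.66667…, 0.55833…, 0.5, 0.41667…, 0.34167…
lx·mx: 0, 0, 0.28…, 0.530417…, 0.525, 0.491667…, 0.4305… → R0 = 2.257583…
x·lx·mx: 0, 0, 0.56…, 1.59125…, 2.1, 2.458333…, 2.583… → Σ = 9.292583…
T = 9.292583… / 2.257583… = 4.116164… → 4.12

4.12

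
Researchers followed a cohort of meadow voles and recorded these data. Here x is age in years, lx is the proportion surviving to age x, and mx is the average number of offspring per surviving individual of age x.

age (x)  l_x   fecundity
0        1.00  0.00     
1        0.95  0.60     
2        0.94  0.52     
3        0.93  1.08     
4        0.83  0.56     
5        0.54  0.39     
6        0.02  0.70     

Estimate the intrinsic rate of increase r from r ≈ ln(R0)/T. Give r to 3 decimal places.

R0 = Σ lx·mx = 0 + 0.57 + 0.4888 + 1.0044 + 0.4648 + 0.2106 + 0.014 = 2.7526
Σ x·lx·mx = 7.557; T = 7.557/2.7526 = 2.7454…
r ≈ ln(R0)/T = ln(2.7526)/2.7454… = 0.36881… → 0.369

0.369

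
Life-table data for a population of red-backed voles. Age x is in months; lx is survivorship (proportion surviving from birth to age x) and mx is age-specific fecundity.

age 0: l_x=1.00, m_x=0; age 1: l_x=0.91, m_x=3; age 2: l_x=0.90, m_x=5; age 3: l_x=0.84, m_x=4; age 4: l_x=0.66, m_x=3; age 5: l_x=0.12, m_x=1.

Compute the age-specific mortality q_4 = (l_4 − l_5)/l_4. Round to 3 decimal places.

0.818

q_4 = (l_4 − l_5) / l_4 = (0.66 − 0.12) / 0.66
     = 0.54 / 0.66 = 0.818182… → 0.818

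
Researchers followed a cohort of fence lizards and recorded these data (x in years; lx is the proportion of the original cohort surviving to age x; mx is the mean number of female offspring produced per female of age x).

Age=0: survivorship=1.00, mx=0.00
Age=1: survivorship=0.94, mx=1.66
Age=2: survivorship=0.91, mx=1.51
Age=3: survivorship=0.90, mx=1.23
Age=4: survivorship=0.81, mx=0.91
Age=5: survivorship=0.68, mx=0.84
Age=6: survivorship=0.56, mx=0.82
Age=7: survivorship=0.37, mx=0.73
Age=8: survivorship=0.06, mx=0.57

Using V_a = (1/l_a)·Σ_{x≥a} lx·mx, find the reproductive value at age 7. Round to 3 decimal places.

0.822

lx·mx for x ≥ 7: 0.2701, 0.0342 → sum = 0.3043
V_7 = 0.3043 / l_7 = 0.3043 / 0.37 = 0.822432… → 0.822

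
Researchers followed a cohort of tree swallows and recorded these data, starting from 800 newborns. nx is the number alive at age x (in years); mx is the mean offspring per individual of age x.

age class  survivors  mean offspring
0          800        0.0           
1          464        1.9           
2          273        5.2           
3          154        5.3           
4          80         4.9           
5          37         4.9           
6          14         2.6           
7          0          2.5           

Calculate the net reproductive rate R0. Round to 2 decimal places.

lx = nx/n0 = nx/800: 1, 0.58, 0.34125, 0.1925, 0.1, 0.04625, 0.0175, 0
lx·mx by age: 0, 1.102, 1.7745, 1.02025, 0.49, 0.226625, 0.0455, 0
R0 = Σ lx·mx = 4.658875 → 4.66

4.66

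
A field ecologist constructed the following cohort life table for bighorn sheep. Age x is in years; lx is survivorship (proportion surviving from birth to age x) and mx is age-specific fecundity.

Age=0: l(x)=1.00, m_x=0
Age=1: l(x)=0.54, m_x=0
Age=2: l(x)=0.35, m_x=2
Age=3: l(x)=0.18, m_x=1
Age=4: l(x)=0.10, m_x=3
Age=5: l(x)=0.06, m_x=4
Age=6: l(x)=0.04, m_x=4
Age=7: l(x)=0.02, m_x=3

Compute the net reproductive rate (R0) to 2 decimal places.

1.64

lx·mx by age: 0, 0, 0.7, 0.18, 0.3, 0.24, 0.16, 0.06
R0 = Σ lx·mx = 1.64 → 1.64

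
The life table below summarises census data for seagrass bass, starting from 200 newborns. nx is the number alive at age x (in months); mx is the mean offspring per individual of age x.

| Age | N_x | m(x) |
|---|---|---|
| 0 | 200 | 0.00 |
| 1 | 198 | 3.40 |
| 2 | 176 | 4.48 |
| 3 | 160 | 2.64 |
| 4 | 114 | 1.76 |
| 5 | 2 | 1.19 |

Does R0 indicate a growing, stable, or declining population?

growing

lx = nx/n0 = nx/200: 1, 0.99, 0.88, 0.8, 0.57, 0.01
R0 = Σ lx·mx = 0 + 3.366 + 3.9424 + 2.112 + 1.0032 + 0.0119 = 10.4355
R0 > 1, so the population is growing.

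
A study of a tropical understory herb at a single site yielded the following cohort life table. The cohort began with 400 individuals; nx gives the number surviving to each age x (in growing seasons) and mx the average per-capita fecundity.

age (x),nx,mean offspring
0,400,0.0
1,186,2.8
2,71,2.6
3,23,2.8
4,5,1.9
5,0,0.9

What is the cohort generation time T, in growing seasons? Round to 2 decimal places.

lx = nx/n0 = nx/400: 1, 0.465, 0.1775, 0.0575, 0.0125, 0
lx·mx: 0, 1.302, 0.4615, 0.161, 0.02375, 0 → R0 = 1.94825
x·lx·mx: 0, 1.302, 0.923, 0.483, 0.095, 0 → Σ = 2.803
T = 2.803 / 1.94825 = 1.438727… → 1.44

1.44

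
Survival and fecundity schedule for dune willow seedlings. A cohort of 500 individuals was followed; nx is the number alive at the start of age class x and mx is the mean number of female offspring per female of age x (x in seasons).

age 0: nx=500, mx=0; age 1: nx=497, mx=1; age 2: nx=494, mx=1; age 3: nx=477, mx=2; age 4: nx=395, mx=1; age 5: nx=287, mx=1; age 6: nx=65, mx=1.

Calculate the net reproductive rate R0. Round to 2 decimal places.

5.38

lx = nx/n0 = nx/500: 1, 0.994, 0.988, 0.954, 0.79, 0.574, 0.13
lx·mx by age: 0, 0.994, 0.988, 1.908, 0.79, 0.574, 0.13
R0 = Σ lx·mx = 5.384 → 5.38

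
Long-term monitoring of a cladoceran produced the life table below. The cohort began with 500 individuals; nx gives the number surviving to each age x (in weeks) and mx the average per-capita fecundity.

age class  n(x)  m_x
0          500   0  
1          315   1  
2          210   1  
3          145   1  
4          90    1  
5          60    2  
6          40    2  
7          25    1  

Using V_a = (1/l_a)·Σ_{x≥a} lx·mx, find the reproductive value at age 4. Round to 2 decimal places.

3.50

lx = nx/n0 = nx/500: 1, 0.63, 0.42, 0.29, 0.18, 0.12, 0.08, 0.05
lx·mx for x ≥ 4: 0.18, 0.24, 0.16, 0.05 → sum = 0.63
V_4 = 0.63 / l_4 = 0.63 / 0.18 = 3.5 → 3.50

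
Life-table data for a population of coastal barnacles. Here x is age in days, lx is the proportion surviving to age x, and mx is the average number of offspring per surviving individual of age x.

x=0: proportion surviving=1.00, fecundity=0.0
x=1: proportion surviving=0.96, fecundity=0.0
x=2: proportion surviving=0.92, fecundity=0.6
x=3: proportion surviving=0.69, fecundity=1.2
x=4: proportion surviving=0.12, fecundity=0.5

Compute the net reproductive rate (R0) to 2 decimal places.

lx·mx by age: 0, 0, 0.552, 0.828, 0.06
R0 = Σ lx·mx = 1.44 → 1.44

1.44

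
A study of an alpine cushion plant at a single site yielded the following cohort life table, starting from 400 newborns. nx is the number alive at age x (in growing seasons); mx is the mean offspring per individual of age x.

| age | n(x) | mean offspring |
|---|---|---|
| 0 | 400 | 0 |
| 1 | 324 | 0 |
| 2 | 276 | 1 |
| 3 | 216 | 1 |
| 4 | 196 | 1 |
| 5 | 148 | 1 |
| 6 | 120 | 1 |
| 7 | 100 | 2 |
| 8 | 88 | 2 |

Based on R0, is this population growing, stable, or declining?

lx = nx/n0 = nx/400: 1, 0.81, 0.69, 0.54, 0.49, 0.37, 0.3, 0.25, 0.22
R0 = Σ lx·mx = 0 + 0 + 0.69 + 0.54 + 0.49 + 0.37 + 0.3 + 0.5 + 0.44 = 3.33
R0 > 1, so the population is growing.

growing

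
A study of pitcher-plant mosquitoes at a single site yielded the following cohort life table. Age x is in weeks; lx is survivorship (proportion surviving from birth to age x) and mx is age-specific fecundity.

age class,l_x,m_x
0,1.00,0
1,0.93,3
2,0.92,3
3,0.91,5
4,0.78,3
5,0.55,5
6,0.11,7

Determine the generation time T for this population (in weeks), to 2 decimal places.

3.11

lx·mx: 0, 2.79, 2.76, 4.55, 2.34, 2.75, 0.77 → R0 = 15.96
x·lx·mx: 0, 2.79, 5.52, 13.65, 9.36, 13.75, 4.62 → Σ = 49.69
T = 49.69 / 15.96 = 3.113409… → 3.11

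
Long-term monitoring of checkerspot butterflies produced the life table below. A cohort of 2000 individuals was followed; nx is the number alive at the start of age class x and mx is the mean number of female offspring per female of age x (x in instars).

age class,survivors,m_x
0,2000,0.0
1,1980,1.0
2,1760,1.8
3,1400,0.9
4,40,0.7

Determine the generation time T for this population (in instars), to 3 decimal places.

lx = nx/n0 = nx/2000: 1, 0.99, 0.88, 0.7, 0.02
lx·mx: 0, 0.99, 1.584, 0.63, 0.014 → R0 = 3.218
x·lx·mx: 0, 0.99, 3.168, 1.89, 0.056 → Σ = 6.104
T = 6.104 / 3.218 = 1.89683… → 1.897

1.897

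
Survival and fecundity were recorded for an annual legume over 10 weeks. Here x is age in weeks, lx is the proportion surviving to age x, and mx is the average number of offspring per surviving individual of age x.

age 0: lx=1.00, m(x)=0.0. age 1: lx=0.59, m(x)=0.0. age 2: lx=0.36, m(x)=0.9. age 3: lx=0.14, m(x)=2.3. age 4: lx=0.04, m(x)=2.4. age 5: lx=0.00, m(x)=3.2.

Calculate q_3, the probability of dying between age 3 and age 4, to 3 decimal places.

q_3 = (l_3 − l_4) / l_3 = (0.14 − 0.04) / 0.14
     = 0.1 / 0.14 = 0.714286… → 0.714

0.714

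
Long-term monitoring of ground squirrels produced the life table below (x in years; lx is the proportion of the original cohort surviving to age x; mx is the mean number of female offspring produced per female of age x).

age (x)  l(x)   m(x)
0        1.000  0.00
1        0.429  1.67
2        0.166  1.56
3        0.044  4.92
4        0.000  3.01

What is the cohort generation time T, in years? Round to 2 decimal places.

lx·mx: 0, 0.71643, 0.25896, 0.21648, 0 → R0 = 1.19187
x·lx·mx: 0, 0.71643, 0.51792, 0.64944, 0 → Σ = 1.88379
T = 1.88379 / 1.19187 = 1.580533… → 1.58

1.58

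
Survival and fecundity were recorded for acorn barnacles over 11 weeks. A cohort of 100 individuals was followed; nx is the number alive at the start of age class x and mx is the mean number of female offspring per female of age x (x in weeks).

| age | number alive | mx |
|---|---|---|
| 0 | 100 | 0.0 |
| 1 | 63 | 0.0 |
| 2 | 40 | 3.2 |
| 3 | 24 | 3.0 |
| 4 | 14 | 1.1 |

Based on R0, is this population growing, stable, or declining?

growing

lx = nx/n0 = nx/100: 1, 0.63, 0.4, 0.24, 0.14
R0 = Σ lx·mx = 0 + 0 + 1.28 + 0.72 + 0.154 = 2.154
R0 > 1, so the population is growing.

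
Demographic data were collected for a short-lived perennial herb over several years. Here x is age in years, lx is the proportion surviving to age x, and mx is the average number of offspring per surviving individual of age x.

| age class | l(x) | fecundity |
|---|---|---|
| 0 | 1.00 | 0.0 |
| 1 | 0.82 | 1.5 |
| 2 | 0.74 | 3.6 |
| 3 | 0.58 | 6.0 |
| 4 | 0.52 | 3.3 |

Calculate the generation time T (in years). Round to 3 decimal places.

2.625

lx·mx: 0, 1.23, 2.664, 3.48, 1.716 → R0 = 9.09
x·lx·mx: 0, 1.23, 5.328, 10.44, 6.864 → Σ = 23.862
T = 23.862 / 9.09 = 2.625083… → 2.625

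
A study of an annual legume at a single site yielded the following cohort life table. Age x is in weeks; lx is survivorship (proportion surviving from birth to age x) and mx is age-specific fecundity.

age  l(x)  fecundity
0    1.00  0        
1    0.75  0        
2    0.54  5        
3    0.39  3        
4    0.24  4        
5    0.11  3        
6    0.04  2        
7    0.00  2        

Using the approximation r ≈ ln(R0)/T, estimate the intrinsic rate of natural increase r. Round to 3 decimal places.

R0 = Σ lx·mx = 0 + 0 + 2.7 + 1.17 + 0.96 + 0.33 + 0.08 + 0 = 5.24
Σ x·lx·mx = 14.88; T = 14.88/5.24 = 2.83969…
r ≈ ln(R0)/T = ln(5.24)/2.83969… = 0.58327… → 0.583

0.583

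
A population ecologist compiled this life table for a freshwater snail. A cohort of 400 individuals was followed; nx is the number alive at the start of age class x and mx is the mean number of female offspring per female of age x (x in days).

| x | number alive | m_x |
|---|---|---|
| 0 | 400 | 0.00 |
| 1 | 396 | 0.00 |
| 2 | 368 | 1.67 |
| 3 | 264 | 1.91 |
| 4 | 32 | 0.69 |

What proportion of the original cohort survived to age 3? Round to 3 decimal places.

l_3 = n_3/n_0 = 264/400 = 0.66 → 0.660

0.660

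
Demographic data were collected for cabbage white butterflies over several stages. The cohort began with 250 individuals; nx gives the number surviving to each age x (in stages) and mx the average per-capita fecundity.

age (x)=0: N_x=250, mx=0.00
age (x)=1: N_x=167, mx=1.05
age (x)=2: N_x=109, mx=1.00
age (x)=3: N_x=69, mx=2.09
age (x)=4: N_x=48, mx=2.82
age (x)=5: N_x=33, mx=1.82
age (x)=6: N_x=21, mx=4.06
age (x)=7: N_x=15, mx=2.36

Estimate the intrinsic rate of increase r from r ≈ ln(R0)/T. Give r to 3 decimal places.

lx = nx/n0 = nx/250: 1, 0.668, 0.436, 0.276, 0.192, 0.132, 0.084, 0.06
R0 = Σ lx·mx = 0 + 0.7014 + 0.436 + 0.57684 + 0.54144 + 0.24024 + 0.34104 + 0.1416 = 2.97856
Σ x·lx·mx = 9.70832; T = 9.70832/2.97856 = 3.2594…
r ≈ ln(R0)/T = ln(2.97856)/3.2594… = 0.33486… → 0.335

0.335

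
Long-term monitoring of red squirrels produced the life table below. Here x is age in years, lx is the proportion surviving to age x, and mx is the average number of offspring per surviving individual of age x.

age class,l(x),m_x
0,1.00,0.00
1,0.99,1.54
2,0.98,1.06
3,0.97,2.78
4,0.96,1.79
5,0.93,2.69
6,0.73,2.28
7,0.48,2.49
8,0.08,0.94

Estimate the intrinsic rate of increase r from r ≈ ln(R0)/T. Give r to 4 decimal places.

R0 = Σ lx·mx = 0 + 1.5246 + 1.0388 + 2.6966 + 1.7184 + 2.5017 + 1.6644 + 1.1952 + 0.0752 = 12.4149
Σ x·lx·mx = 50.0285; T = 50.0285/12.4149 = 4.02971…
r ≈ ln(R0)/T = ln(12.4149)/4.02971… = 0.625081… → 0.6251

0.6251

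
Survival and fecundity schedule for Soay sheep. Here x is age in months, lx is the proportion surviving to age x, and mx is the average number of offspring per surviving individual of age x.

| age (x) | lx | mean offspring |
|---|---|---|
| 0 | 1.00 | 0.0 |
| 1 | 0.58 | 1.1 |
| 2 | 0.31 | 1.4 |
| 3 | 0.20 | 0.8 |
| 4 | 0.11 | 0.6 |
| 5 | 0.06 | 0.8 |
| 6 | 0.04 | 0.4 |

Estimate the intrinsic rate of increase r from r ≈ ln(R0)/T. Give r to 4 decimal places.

0.1627

R0 = Σ lx·mx = 0 + 0.638 + 0.434 + 0.16 + 0.066 + 0.048 + 0.016 = 1.362
Σ x·lx·mx = 2.586; T = 2.586/1.362 = 1.89868…
r ≈ ln(R0)/T = ln(1.362)/1.89868… = 0.162721… → 0.1627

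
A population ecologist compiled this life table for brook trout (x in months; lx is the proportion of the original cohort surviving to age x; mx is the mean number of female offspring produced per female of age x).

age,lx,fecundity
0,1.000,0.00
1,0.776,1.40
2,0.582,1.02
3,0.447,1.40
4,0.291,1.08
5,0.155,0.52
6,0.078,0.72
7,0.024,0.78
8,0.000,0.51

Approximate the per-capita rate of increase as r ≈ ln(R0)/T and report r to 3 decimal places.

R0 = Σ lx·mx = 0 + 1.0864 + 0.59364 + 0.6258 + 0.31428 + 0.0806 + 0.05616 + 0.01872 + 0 = 2.7756
Σ x·lx·mx = 6.2792; T = 6.2792/2.7756 = 2.26229…
r ≈ ln(R0)/T = ln(2.7756)/2.26229… = 0.45125… → 0.451

0.451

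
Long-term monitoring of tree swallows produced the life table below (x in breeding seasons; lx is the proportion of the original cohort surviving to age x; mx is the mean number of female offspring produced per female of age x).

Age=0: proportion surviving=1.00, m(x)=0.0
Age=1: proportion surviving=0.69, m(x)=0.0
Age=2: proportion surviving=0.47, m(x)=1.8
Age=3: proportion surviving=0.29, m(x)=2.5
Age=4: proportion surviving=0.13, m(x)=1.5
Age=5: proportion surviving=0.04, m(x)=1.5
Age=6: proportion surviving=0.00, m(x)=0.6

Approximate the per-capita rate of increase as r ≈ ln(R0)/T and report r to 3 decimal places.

0.222

R0 = Σ lx·mx = 0 + 0 + 0.846 + 0.725 + 0.195 + 0.06 + 0 = 1.826
Σ x·lx·mx = 4.947; T = 4.947/1.826 = 2.7092…
r ≈ ln(R0)/T = ln(1.826)/2.7092… = 0.22225… → 0.222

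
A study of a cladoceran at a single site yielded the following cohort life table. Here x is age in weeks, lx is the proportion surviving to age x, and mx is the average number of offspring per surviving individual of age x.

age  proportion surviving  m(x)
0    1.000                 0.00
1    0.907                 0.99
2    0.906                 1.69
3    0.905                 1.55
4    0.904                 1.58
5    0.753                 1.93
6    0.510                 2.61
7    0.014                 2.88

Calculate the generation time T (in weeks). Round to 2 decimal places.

3.64

lx·mx: 0, 0.89793, 1.53114, 1.40275, 1.42832, 1.45329, 1.3311, 0.04032 → R0 = 8.08485
x·lx·mx: 0, 0.89793, 3.06228, 4.20825, 5.71328, 7.26645, 7.9866, 0.28224 → Σ = 29.41703
T = 29.41703 / 8.08485 = 3.638538… → 3.64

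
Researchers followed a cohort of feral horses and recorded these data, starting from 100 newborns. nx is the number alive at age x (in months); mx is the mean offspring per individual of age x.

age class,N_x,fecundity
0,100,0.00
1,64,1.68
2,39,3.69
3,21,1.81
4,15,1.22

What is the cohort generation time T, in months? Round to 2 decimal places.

1.89

lx = nx/n0 = nx/100: 1, 0.64, 0.39, 0.21, 0.15
lx·mx: 0, 1.0752, 1.4391, 0.3801, 0.183 → R0 = 3.0774
x·lx·mx: 0, 1.0752, 2.8782, 1.1403, 0.732 → Σ = 5.8257
T = 5.8257 / 3.0774 = 1.893059… → 1.89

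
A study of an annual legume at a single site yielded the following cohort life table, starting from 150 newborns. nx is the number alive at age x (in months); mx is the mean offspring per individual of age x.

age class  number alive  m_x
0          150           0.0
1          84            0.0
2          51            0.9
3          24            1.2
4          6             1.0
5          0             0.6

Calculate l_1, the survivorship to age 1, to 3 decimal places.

l_1 = n_1/n_0 = 84/150 = 0.56 → 0.560

0.560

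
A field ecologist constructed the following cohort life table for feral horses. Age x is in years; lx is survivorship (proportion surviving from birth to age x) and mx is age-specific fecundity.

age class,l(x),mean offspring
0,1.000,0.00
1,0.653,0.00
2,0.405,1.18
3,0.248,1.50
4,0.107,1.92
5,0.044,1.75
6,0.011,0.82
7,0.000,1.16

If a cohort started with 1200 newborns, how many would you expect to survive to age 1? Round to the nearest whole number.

784

Expected survivors = N0 · l_1 = 1200 × 0.653 = 783.6 → 784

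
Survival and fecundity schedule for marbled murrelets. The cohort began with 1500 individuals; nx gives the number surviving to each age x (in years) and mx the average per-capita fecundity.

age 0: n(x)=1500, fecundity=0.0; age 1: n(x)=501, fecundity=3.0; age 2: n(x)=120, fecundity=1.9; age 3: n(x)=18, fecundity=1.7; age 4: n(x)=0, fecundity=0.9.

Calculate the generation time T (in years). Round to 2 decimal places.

1.16

lx = nx/n0 = nx/1500: 1, 0.334, 0.08, 0.012, 0
lx·mx: 0, 1.002, 0.152, 0.0204, 0 → R0 = 1.1744
x·lx·mx: 0, 1.002, 0.304, 0.0612, 0 → Σ = 1.3672
T = 1.3672 / 1.1744 = 1.164169… → 1.16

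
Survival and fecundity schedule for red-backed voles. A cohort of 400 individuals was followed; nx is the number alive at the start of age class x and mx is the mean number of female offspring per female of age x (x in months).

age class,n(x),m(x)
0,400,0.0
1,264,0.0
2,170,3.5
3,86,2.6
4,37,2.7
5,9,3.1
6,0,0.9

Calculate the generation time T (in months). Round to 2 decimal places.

lx = nx/n0 = nx/400: 1, 0.66, 0.425, 0.215, 0.0925, 0.0225, 0
lx·mx: 0, 0, 1.4875, 0.559, 0.24975, 0.06975, 0 → R0 = 2.366
x·lx·mx: 0, 0, 2.975, 1.677, 0.999, 0.34875, 0 → Σ = 5.99975
T = 5.99975 / 2.366 = 2.53582… → 2.54

2.54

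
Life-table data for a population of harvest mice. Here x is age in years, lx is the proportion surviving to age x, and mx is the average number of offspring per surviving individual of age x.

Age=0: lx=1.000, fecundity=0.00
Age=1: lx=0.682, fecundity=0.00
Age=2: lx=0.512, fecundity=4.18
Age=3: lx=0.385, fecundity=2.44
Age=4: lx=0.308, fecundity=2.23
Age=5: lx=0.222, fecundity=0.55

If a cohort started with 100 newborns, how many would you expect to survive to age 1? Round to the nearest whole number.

68

Expected survivors = N0 · l_1 = 100 × 0.682 = 68.2 → 68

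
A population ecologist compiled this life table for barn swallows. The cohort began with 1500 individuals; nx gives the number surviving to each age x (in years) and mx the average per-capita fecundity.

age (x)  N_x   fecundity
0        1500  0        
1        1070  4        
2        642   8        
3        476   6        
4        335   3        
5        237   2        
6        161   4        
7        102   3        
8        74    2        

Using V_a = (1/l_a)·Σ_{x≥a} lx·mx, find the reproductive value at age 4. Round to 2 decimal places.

lx = nx/n0 = nx/1500: 1, 0.71333…, 0.428, 0.31733…, 0.22333…, 0.158, 0.10733…, 0.068, 0.04933…
lx·mx for x ≥ 4: 0.67…, 0.316, 0.429333…, 0.204, 0.098667… → sum = 1.718…
V_4 = 1.718… / l_4 = 1.718… / 0.223333… = 7.692537… → 7.69

7.69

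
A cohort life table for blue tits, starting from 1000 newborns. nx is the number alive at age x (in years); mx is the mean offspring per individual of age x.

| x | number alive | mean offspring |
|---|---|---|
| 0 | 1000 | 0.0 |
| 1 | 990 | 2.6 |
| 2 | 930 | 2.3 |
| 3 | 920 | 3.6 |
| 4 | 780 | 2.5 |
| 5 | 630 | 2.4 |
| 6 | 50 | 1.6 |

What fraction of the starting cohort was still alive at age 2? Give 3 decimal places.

0.930

l_2 = n_2/n_0 = 930/1000 = 0.93 → 0.930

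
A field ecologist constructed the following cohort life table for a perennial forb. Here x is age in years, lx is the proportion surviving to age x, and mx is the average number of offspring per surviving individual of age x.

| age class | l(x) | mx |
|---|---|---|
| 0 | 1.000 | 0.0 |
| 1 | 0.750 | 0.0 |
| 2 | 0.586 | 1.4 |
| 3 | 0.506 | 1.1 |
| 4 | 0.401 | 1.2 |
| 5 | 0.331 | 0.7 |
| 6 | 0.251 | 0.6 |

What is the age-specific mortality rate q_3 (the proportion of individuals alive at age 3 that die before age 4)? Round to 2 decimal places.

q_3 = (l_3 − l_4) / l_3 = (0.506 − 0.401) / 0.506
     = 0.105 / 0.506 = 0.20751… → 0.21

0.21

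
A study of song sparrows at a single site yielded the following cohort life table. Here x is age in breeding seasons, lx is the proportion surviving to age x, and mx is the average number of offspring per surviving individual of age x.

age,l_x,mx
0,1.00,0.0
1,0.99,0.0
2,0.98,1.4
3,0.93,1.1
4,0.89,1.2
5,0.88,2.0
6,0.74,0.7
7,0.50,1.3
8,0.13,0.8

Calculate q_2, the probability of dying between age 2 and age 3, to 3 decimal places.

q_2 = (l_2 − l_3) / l_2 = (0.98 − 0.93) / 0.98
     = 0.05 / 0.98 = 0.05102… → 0.051

0.051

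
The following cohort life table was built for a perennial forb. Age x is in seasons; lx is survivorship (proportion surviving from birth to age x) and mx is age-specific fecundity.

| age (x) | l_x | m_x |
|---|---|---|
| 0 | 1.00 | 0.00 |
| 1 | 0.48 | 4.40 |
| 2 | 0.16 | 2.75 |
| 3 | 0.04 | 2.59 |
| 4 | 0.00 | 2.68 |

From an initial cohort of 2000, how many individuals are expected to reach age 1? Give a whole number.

Expected survivors = N0 · l_1 = 2000 × 0.48 = 960 → 960

960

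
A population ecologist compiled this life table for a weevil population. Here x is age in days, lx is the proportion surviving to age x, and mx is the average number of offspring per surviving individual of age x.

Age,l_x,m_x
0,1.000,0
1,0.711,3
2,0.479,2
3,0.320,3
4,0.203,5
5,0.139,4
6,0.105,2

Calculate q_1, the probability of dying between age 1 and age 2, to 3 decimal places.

0.326

q_1 = (l_1 − l_2) / l_1 = (0.711 − 0.479) / 0.711
     = 0.232 / 0.711 = 0.326301… → 0.326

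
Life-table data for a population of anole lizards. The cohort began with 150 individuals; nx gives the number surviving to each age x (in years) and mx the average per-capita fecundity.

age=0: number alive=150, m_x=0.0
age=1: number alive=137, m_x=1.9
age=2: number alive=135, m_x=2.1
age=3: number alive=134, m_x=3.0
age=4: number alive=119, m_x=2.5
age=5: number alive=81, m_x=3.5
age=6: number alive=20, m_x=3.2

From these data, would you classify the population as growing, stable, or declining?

lx = nx/n0 = nx/150: 1, 0.91333…, 0.9, 0.89333…, 0.79333…, 0.54, 0.13333…
R0 = Σ lx·mx = 0 + 1.735333… + 1.89 + 2.68… + 1.983333… + 1.89 + 0.426667… = 10.605333…
R0 > 1, so the population is growing.

growing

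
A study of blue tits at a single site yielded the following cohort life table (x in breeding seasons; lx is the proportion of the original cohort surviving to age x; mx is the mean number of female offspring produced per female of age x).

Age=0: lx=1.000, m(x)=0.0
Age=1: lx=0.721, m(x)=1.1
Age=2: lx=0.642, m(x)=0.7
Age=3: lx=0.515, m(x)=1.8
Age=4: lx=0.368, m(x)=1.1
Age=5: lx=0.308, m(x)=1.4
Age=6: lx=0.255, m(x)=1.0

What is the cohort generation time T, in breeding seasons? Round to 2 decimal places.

3.00

lx·mx: 0, 0.7931, 0.4494, 0.927, 0.4048, 0.4312, 0.255 → R0 = 3.2605
x·lx·mx: 0, 0.7931, 0.8988, 2.781, 1.6192, 2.156, 1.53 → Σ = 9.7781
T = 9.7781 / 3.2605 = 2.998957… → 3.00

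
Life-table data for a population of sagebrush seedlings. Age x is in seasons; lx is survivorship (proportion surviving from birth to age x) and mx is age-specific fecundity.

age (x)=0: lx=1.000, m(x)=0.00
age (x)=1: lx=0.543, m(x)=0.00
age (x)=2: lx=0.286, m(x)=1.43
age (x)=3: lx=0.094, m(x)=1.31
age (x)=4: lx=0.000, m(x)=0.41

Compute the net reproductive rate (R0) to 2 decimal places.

0.53

lx·mx by age: 0, 0, 0.40898, 0.12314, 0
R0 = Σ lx·mx = 0.53212 → 0.53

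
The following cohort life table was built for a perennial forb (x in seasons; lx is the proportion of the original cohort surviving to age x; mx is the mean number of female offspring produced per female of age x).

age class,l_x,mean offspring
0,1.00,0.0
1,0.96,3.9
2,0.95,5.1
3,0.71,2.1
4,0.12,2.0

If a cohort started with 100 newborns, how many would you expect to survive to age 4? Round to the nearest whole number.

Expected survivors = N0 · l_4 = 100 × 0.12 = 12 → 12

12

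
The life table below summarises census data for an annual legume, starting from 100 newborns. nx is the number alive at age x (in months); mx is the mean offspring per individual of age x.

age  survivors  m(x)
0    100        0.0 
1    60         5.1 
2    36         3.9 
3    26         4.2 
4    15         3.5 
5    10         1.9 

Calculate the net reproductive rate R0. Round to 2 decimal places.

6.27

lx = nx/n0 = nx/100: 1, 0.6, 0.36, 0.26, 0.15, 0.1
lx·mx by age: 0, 3.06, 1.404, 1.092, 0.525, 0.19
R0 = Σ lx·mx = 6.271 → 6.27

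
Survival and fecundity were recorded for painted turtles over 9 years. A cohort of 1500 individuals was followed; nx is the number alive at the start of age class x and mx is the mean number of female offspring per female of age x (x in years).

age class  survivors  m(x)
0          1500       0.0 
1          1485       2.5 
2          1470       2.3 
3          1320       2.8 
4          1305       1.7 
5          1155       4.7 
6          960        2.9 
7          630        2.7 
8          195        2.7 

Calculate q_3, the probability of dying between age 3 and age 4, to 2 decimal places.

lx = nx/n0 = nx/1500: 1, 0.99, 0.98, 0.88, 0.87, 0.77, 0.64, 0.42, 0.13
q_3 = (l_3 − l_4) / l_3 = (0.88 − 0.87) / 0.88
     = 0.01 / 0.88 = 0.011364… → 0.01

0.01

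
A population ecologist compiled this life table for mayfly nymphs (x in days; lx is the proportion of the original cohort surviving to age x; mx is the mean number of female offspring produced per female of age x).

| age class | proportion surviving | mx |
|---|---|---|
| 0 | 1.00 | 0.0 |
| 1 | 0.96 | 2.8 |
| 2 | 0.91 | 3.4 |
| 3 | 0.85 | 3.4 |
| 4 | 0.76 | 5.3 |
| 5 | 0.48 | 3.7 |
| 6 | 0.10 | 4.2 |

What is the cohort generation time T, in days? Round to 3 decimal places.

lx·mx: 0, 2.688, 3.094, 2.89, 4.028, 1.776, 0.42 → R0 = 14.896
x·lx·mx: 0, 2.688, 6.188, 8.67, 16.112, 8.88, 2.52 → Σ = 45.058
T = 45.058 / 14.896 = 3.024839… → 3.025

3.025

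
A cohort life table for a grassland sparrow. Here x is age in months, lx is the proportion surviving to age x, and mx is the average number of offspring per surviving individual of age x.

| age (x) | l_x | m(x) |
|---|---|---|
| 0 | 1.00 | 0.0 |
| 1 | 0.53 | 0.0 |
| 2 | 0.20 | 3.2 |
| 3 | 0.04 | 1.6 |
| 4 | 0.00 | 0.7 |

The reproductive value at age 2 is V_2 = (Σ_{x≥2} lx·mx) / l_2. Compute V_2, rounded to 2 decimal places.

3.52

lx·mx for x ≥ 2: 0.64, 0.064, 0 → sum = 0.704
V_2 = 0.704 / l_2 = 0.704 / 0.2 = 3.52 → 3.52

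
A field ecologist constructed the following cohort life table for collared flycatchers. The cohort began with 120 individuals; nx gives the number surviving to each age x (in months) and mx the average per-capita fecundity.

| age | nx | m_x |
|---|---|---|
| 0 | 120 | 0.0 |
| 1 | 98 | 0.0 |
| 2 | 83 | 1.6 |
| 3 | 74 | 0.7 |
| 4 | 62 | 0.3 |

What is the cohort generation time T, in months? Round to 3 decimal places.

2.438

lx = nx/n0 = nx/120: 1, 0.81667…, 0.69167…, 0.61667…, 0.51667…
lx·mx: 0, 0, 1.106667…, 0.431667…, 0.155… → R0 = 1.693333…
x·lx·mx: 0, 0, 2.213333…, 1.295…, 0.62… → Σ = 4.128333…
T = 4.128333… / 1.693333… = 2.437992… → 2.438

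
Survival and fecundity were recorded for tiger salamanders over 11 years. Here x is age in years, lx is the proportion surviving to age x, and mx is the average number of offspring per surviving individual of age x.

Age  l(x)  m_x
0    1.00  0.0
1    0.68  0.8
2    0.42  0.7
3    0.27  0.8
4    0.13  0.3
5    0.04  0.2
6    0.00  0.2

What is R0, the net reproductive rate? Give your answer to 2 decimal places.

lx·mx by age: 0, 0.544, 0.294, 0.216, 0.039, 0.008, 0
R0 = Σ lx·mx = 1.101 → 1.10

1.10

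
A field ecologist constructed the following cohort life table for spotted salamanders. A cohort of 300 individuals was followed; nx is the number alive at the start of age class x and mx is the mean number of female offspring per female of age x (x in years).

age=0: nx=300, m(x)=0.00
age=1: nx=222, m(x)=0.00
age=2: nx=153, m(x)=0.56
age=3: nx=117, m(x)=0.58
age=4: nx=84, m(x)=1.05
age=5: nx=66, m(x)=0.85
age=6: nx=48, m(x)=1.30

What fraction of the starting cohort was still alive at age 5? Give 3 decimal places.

l_5 = n_5/n_0 = 66/300 = 0.22 → 0.220

0.220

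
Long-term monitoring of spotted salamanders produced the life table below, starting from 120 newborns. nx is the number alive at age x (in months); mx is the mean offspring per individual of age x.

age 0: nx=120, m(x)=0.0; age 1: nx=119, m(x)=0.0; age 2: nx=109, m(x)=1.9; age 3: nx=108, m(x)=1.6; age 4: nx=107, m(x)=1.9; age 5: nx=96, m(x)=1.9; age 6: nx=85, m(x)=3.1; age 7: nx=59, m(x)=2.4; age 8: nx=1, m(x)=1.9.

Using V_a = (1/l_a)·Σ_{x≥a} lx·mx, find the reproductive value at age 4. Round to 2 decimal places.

7.41

lx = nx/n0 = nx/120: 1, 0.99167…, 0.90833…, 0.9, 0.89167…, 0.8, 0.70833…, 0.49167…, 0.00833…
lx·mx for x ≥ 4: 1.694167…, 1.52, 2.195833…, 1.18…, 0.015833… → sum = 6.605833…
V_4 = 6.605833… / l_4 = 6.605833… / 0.891667… = 7.408411… → 7.41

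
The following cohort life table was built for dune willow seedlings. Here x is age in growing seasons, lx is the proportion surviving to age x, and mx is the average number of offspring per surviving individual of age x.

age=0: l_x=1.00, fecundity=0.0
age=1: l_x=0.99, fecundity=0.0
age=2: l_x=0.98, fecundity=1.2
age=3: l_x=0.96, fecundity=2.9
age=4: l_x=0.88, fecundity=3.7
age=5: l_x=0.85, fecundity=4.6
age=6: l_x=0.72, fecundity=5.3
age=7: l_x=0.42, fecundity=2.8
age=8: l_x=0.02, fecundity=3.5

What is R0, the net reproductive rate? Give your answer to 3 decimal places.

16.188

lx·mx by age: 0, 0, 1.176, 2.784, 3.256, 3.91, 3.816, 1.176, 0.07
R0 = Σ lx·mx = 16.188 → 16.188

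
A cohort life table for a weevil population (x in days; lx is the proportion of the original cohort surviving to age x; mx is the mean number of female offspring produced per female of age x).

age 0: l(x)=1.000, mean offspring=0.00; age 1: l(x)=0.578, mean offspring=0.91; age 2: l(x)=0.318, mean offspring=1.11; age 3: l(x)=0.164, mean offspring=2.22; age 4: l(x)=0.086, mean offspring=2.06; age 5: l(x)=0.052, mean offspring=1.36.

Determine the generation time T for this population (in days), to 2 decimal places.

2.27

lx·mx: 0, 0.52598, 0.35298, 0.36408, 0.17716, 0.07072 → R0 = 1.49092
x·lx·mx: 0, 0.52598, 0.70596, 1.09224, 0.70864, 0.3536 → Σ = 3.38642
T = 3.38642 / 1.49092 = 2.271363… → 2.27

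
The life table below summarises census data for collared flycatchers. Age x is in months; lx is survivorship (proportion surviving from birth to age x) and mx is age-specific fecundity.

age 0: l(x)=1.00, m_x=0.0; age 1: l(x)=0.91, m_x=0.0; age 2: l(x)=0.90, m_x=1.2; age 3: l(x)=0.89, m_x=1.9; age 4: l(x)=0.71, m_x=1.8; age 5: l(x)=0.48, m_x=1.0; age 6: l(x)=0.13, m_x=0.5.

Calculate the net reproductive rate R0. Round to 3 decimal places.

4.594

lx·mx by age: 0, 0, 1.08, 1.691, 1.278, 0.48, 0.065
R0 = Σ lx·mx = 4.594 → 4.594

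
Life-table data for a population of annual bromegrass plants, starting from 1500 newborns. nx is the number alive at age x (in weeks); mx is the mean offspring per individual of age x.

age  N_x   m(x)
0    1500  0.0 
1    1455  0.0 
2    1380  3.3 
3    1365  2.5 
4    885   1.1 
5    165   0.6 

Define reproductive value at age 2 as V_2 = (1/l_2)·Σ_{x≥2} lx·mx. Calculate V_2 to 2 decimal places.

6.55

lx = nx/n0 = nx/1500: 1, 0.97, 0.92, 0.91, 0.59, 0.11
lx·mx for x ≥ 2: 3.036, 2.275, 0.649, 0.066 → sum = 6.026
V_2 = 6.026 / l_2 = 6.026 / 0.92 = 6.55 → 6.55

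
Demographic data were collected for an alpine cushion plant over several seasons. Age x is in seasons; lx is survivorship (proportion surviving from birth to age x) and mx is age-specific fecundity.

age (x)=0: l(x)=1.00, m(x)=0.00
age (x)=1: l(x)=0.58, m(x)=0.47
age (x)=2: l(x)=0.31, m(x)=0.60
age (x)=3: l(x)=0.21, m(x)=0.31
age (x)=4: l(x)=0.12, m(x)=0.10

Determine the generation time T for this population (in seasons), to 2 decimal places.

lx·mx: 0, 0.2726, 0.186, 0.0651, 0.012 → R0 = 0.5357
x·lx·mx: 0, 0.2726, 0.372, 0.1953, 0.048 → Σ = 0.8879
T = 0.8879 / 0.5357 = 1.657458… → 1.66

1.66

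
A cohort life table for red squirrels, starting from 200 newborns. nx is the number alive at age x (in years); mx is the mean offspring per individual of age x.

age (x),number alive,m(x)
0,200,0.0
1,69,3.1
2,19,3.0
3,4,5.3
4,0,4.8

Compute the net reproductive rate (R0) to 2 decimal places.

1.46

lx = nx/n0 = nx/200: 1, 0.345, 0.095, 0.02, 0
lx·mx by age: 0, 1.0695, 0.285, 0.106, 0
R0 = Σ lx·mx = 1.4605 → 1.46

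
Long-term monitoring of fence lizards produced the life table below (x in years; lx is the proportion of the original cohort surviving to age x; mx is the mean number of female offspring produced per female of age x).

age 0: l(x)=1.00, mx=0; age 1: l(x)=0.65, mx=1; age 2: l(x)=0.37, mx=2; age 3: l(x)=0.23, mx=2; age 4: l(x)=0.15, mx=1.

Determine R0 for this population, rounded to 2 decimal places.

lx·mx by age: 0, 0.65, 0.74, 0.46, 0.15
R0 = Σ lx·mx = 2 → 2.00

2.00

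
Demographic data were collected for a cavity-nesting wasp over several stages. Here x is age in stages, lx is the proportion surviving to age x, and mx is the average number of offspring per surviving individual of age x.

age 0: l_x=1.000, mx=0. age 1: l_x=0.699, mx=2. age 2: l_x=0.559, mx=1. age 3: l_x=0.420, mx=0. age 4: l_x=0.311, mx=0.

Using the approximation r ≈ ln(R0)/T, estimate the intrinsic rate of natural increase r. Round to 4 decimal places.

R0 = Σ lx·mx = 0 + 1.398 + 0.559 + 0 + 0 = 1.957
Σ x·lx·mx = 2.516; T = 2.516/1.957 = 1.28564…
r ≈ ln(R0)/T = ln(1.957)/1.28564… = 0.52224… → 0.5222

0.5222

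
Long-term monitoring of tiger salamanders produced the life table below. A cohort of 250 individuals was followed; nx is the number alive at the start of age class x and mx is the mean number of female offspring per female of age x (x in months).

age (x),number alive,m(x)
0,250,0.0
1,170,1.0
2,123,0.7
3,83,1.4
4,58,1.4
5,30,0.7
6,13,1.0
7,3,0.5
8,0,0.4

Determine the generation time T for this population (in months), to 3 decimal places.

lx = nx/n0 = nx/250: 1, 0.68, 0.492, 0.332, 0.232, 0.12, 0.052, 0.012, 0
lx·mx: 0, 0.68, 0.3444, 0.4648, 0.3248, 0.084, 0.052, 0.006, 0 → R0 = 1.956
x·lx·mx: 0, 0.68, 0.6888, 1.3944, 1.2992, 0.42, 0.312, 0.042, 0 → Σ = 4.8364
T = 4.8364 / 1.956 = 2.472597… → 2.473

2.473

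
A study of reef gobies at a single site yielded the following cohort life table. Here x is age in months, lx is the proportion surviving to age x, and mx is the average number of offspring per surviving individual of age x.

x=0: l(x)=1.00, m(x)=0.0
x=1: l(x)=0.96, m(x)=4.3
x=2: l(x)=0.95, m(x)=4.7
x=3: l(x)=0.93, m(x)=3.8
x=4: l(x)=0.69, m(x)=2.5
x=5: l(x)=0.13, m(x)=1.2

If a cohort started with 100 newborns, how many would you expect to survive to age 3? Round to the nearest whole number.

93

Expected survivors = N0 · l_3 = 100 × 0.93 = 93 → 93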